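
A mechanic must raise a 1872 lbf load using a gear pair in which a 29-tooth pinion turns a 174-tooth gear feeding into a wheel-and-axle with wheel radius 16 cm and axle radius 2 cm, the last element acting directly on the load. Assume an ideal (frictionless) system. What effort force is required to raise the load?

Gear pair MA = 174/29 = 6.
Wheel-and-axle MA = R/r = 16/2 = 8.
Combined ideal MA = 6 × 8 = 48.
Effort = load / MA = 1872 / 48 = 39 lbf.

39 lbf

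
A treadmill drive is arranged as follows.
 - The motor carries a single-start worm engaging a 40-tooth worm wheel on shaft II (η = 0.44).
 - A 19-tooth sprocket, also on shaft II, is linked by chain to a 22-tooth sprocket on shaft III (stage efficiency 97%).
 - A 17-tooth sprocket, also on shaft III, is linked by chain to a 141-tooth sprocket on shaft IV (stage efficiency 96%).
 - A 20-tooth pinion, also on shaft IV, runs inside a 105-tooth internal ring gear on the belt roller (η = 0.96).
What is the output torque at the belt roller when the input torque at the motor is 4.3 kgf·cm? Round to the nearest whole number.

worm 40/1 = 40 → τ = 4.3·40·0.44 = 75.68 kgf·cm
chain 22/19 = 1.1579 → τ = 75.68·1.1579·0.97 = 85.001 kgf·cm
chain 141/17 = 8.2941 → τ = 85.001·8.2941·0.96 = 676.8 kgf·cm
internal gear 105/20 = 5.25 → τ = 676.8·5.25·0.96 = 3411.1 kgf·cm

3411 kgf·cm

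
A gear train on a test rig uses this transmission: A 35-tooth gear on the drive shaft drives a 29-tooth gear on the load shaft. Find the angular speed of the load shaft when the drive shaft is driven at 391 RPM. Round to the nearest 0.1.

the drive shaft → the load shaft (gear mesh, 29/35): 391 ÷ 0.82857 = 471.9 RPM

471.9 RPM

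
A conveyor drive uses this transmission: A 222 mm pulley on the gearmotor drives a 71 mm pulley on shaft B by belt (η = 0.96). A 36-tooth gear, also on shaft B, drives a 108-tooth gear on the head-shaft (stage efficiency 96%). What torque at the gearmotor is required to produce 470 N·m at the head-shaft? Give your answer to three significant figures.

532 N·m

Overall ratio R = 0.31982 × 3 = 0.95946; overall efficiency η = 0.96 × 0.96 = 0.9216.
Input torque = output torque / (R × η) = 470 / (0.95946 × 0.9216) = 531.53 N·m.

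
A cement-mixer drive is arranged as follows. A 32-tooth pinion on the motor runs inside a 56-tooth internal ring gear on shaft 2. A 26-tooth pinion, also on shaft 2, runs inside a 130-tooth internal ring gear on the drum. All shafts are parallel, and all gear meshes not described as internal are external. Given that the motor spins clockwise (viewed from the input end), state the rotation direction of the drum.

clockwise

the motor → shaft 2: internal mesh, same direction → CW.
shaft 2 → the drum: internal mesh, same direction → CW.
0 reversals in total — an even number — so the drum turns the same way as the motor.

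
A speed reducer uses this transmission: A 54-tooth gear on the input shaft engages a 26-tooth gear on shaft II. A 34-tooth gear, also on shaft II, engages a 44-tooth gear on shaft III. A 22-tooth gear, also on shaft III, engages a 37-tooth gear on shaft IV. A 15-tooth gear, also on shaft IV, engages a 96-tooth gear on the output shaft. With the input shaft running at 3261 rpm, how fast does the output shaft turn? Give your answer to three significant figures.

486 rpm

the input shaft → shaft II (gear mesh, 26/54): 3261 ÷ 0.48148 = 6772.8 rpm
shaft II → shaft III (gear mesh, 44/34): 6772.8 ÷ 1.2941 = 5233.6 rpm
shaft III → shaft IV (gear mesh, 37/22): 5233.6 ÷ 1.6818 = 3111.8 rpm
shaft IV → the output shaft (gear mesh, 96/15): 3111.8 ÷ 6.4 = 486.23 rpm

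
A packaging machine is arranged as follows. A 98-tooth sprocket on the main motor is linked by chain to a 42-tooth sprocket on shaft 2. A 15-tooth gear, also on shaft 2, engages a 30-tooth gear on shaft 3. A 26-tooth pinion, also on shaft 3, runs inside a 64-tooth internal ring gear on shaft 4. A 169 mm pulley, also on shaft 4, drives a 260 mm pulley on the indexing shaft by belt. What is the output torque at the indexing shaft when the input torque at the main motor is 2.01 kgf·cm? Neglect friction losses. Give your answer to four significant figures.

6.524 kgf·cm

chain 42/98 = 0.42857 → τ = 2.01·0.42857 = 0.86143 kgf·cm
gear mesh 30/15 = 2 → τ = 0.86143·2 = 1.7229 kgf·cm
internal gear 64/26 = 2.4615 → τ = 1.7229·2.4615 = 4.2409 kgf·cm
belt 260/169 = 1.5385 → τ = 4.2409·1.5385 = 6.5244 kgf·cm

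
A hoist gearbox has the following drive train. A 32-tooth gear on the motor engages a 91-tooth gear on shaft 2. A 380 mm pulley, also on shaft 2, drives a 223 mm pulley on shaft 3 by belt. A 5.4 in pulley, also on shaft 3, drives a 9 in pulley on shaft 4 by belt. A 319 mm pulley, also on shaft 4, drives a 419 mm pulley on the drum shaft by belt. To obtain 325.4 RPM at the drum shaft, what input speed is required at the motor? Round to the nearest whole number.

Overall ratio R = 2.8438 × 0.58684 × 1.6667 × 1.3135 = 3.6533.
Required input speed = output speed × R = 325.4 × 3.6533 = 1188.8 RPM.

1189 RPM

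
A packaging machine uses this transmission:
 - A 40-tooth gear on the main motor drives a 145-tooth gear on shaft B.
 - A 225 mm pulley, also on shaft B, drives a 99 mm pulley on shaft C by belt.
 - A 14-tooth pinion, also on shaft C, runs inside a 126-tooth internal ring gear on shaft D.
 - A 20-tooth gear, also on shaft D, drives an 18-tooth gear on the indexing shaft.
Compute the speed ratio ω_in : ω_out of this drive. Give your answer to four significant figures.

Each stage contributes driven/driver: gear mesh 145/40 = 3.625, belt 99/225 = 0.44, internal gear 126/14 = 9, gear mesh 18/20 = 0.9.
Overall: 3.625 × 0.44 × 9 × 0.9 = 12.92.

12.92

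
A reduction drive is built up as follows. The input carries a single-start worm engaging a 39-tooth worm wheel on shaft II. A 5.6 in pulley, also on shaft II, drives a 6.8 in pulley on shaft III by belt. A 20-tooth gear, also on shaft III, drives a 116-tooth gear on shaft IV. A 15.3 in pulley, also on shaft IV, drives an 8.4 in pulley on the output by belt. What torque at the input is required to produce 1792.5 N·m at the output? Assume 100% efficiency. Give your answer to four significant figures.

11.89 N·m

Overall ratio R = 39 × 1.2143 × 5.8 × 0.54902 = 150.8.
Input torque = output torque / R = 1792.5 / 150.8 = 11.887 N·m.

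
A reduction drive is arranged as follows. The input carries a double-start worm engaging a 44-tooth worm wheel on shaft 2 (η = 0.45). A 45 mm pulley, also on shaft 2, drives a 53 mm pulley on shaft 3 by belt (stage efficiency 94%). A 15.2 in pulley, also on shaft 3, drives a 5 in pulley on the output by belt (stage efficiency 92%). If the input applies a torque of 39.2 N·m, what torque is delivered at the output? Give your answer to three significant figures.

worm 44/2 = 22 → τ = 39.2·22·0.45 = 388.08 N·m
belt 53/45 = 1.1778 → τ = 388.08·1.1778·0.94 = 429.65 N·m
belt 5/15.2 = 0.32895 → τ = 429.65·0.32895·0.92 = 130.02 N·m

130 N·m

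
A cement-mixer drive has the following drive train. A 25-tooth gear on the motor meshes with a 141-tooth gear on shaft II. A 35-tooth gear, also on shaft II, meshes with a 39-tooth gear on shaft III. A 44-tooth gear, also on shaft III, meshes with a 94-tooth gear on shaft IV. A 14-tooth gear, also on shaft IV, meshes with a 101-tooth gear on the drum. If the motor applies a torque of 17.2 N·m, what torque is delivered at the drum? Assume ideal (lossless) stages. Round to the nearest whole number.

1666 N·m

gear mesh 141/25 = 5.64 → τ = 17.2·5.64 = 97.008 N·m
gear mesh 39/35 = 1.1143 → τ = 97.008·1.1143 = 108.09 N·m
gear mesh 94/44 = 2.1364 → τ = 108.09·2.1364 = 230.93 N·m
gear mesh 101/14 = 7.2143 → τ = 230.93·7.2143 = 1666 N·m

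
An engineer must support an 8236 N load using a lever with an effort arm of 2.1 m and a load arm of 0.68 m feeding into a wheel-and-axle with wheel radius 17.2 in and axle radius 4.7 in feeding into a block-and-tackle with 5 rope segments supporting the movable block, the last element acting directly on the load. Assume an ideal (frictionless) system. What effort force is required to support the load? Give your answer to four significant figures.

145.7 N

Lever MA = effort arm / load arm = 2.1/0.68 = 3.0882.
Wheel-and-axle MA = R/r = 17.2/4.7 = 3.6596.
Block-and-tackle MA = number of supporting rope parts = 5.
Combined ideal MA = 3.0882 × 3.6596 × 5 = 56.508.
Effort = load / MA = 8236 / 56.508 = 145.75 N.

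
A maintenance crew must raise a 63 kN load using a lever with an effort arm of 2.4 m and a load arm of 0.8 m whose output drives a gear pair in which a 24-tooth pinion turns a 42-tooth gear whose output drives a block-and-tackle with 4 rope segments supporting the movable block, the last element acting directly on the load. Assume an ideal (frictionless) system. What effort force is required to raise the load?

Lever MA = effort arm / load arm = 2.4/0.8 = 3.
Gear pair MA = 42/24 = 1.75.
Block-and-tackle MA = number of supporting rope parts = 4.
Combined ideal MA = 3 × 1.75 × 4 = 21.
Effort = load / MA = 63 / 21 = 3 kN.

3 kN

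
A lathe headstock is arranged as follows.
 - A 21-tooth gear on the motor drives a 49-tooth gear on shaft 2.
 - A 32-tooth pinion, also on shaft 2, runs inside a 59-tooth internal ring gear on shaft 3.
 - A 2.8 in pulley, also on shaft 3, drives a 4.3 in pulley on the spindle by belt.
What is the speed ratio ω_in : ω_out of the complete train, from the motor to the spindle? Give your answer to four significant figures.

Each stage contributes driven/driver: gear mesh 49/21 = 2.3333, internal gear 59/32 = 1.8438, belt 4.3/2.8 = 1.5357.
Overall: 2.3333 × 1.8438 × 1.5357 = 6.6068.

6.607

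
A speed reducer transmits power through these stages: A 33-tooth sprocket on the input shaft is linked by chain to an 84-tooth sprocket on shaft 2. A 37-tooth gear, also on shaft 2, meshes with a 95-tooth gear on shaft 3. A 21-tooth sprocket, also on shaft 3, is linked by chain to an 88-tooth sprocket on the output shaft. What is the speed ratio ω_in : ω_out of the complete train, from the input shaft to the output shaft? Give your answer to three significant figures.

Each stage contributes driven/driver: chain 84/33 = 2.5455, gear mesh 95/37 = 2.5676, chain 88/21 = 4.1905.
Overall: 2.5455 × 2.5676 × 4.1905 = 27.387.

27.4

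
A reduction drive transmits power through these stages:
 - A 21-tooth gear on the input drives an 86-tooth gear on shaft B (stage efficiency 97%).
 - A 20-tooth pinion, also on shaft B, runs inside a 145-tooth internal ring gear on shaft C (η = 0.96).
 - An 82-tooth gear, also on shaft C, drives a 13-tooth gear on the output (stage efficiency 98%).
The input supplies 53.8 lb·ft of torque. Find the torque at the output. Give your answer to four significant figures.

Gear mesh: ratio = 86/21 = 4.0952; torque at shaft B = 53.8 × 4.0952 × 0.97 = 213.71 lb·ft.
Internal gear: ratio = 145/20 = 7.25; torque at shaft C = 213.71 × 7.25 × 0.96 = 1487.5 lb·ft.
Gear mesh: ratio = 13/82 = 0.15854; torque at the output = 1487.5 × 0.15854 × 0.98 = 231.1 lb·ft.

231.1 lb·ft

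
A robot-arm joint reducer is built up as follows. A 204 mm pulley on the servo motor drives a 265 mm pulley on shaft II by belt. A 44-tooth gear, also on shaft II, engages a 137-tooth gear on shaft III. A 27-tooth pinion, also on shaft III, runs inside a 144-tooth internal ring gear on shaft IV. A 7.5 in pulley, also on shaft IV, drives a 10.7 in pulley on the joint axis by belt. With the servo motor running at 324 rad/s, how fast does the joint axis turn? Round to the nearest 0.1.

the servo motor → shaft II (belt, 265/204): 324 ÷ 1.299 = 249.42 rad/s
shaft II → shaft III (gear mesh, 137/44): 249.42 ÷ 3.1136 = 80.105 rad/s
shaft III → shaft IV (internal gear, 144/27): 80.105 ÷ 5.3333 = 15.02 rad/s
shaft IV → the joint axis (belt, 10.7/7.5): 15.02 ÷ 1.4267 = 10.528 rad/s

10.5 rad/s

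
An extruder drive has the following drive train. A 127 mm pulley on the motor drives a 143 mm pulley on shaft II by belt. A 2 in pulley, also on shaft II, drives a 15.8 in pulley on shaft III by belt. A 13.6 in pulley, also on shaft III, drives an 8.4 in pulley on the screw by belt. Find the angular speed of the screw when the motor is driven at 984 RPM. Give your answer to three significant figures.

179 RPM

the motor → shaft II (belt, 143/127): 984 ÷ 1.126 = 873.9 RPM
shaft II → shaft III (belt, 15.8/2): 873.9 ÷ 7.9 = 110.62 RPM
shaft III → the screw (belt, 8.4/13.6): 110.62 ÷ 0.61765 = 179.1 RPM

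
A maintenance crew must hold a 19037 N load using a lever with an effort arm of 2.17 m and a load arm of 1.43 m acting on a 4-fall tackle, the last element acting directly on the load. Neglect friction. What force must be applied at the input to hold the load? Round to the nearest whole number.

Lever MA = effort arm / load arm = 2.17/1.43 = 1.5175.
Block-and-tackle MA = number of supporting rope parts = 4.
Combined ideal MA = 1.5175 × 4 = 6.0699.
Effort = load / MA = 19037 / 6.0699 = 3136.3 N.

3136 N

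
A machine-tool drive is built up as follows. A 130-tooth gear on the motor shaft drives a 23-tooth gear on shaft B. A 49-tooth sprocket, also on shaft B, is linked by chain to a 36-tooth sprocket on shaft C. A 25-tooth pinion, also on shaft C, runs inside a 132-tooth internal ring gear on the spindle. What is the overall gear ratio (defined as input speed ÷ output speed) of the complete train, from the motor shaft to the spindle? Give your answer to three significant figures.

0.686

Each stage contributes driven/driver: gear mesh 23/130 = 0.17692, chain 36/49 = 0.73469, internal gear 132/25 = 5.28.
Overall: 0.17692 × 0.73469 × 5.28 = 0.68632.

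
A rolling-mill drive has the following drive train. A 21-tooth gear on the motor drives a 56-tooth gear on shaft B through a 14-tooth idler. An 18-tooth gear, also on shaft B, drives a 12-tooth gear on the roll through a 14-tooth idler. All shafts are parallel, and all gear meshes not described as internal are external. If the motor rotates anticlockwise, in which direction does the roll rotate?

anticlockwise

the motor → shaft B: driver → idler → driven is 2 external meshes, 2 reversals → CCW.
shaft B → the roll: driver → idler → driven is 2 external meshes, 2 reversals → CCW.
4 reversals in total — an even number — so the roll turns the same way as the motor.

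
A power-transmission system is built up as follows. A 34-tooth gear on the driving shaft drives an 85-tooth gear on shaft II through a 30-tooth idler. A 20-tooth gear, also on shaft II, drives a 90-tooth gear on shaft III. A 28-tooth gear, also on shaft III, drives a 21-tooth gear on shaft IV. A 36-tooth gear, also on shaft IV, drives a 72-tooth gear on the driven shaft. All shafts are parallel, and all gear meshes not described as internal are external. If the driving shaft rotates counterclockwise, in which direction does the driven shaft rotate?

the driving shaft → shaft II: driver → idler → driven is 2 external meshes, 2 reversals → CCW.
shaft II → shaft III: external mesh, 1 reversal → CW.
shaft III → shaft IV: external mesh, 1 reversal → CCW.
shaft IV → the driven shaft: external mesh, 1 reversal → CW.
5 reversals in total — an odd number — so the driven shaft turns opposite to the driving shaft.

clockwise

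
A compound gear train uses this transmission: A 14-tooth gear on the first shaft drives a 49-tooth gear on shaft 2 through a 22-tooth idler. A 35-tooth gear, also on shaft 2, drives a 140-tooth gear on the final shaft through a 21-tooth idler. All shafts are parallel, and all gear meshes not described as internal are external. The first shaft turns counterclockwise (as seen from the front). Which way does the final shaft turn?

the first shaft → shaft 2: driver → idler → driven is 2 external meshes, 2 reversals → CCW.
shaft 2 → the final shaft: driver → idler → driven is 2 external meshes, 2 reversals → CCW.
4 reversals in total — an even number — so the final shaft turns the same way as the first shaft.

counterclockwise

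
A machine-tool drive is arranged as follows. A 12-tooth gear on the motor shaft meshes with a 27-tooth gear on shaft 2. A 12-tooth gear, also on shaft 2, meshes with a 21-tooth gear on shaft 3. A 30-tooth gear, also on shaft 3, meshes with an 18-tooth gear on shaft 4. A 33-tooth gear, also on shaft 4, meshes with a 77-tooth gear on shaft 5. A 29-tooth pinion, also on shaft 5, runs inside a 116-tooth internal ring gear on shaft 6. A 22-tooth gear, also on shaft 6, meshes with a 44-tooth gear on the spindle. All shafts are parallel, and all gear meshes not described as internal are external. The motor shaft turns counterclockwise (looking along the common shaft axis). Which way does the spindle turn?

clockwise

the motor shaft → shaft 2: external mesh, 1 reversal → CW.
shaft 2 → shaft 3: external mesh, 1 reversal → CCW.
shaft 3 → shaft 4: external mesh, 1 reversal → CW.
shaft 4 → shaft 5: external mesh, 1 reversal → CCW.
shaft 5 → shaft 6: internal mesh, same direction → CCW.
shaft 6 → the spindle: external mesh, 1 reversal → CW.
5 reversals in total — an odd number — so the spindle turns opposite to the motor shaft.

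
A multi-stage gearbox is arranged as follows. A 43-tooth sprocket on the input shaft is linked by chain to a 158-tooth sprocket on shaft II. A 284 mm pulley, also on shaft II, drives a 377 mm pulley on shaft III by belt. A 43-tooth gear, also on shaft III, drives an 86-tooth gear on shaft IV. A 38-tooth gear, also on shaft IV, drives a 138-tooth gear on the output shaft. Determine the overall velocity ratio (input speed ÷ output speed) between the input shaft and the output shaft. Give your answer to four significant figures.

35.43

Each stage contributes driven/driver: chain 158/43 = 3.6744, belt 377/284 = 1.3275, gear mesh 86/43 = 2, gear mesh 138/38 = 3.6316.
Overall: 3.6744 × 1.3275 × 2 × 3.6316 = 35.427.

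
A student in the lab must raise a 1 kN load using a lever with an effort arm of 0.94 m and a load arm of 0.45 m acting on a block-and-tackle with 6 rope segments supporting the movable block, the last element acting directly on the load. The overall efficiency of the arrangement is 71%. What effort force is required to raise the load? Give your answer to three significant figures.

0.112 kN

Lever MA = effort arm / load arm = 0.94/0.45 = 2.0889.
Block-and-tackle MA = number of supporting rope parts = 6.
Combined ideal MA = 2.0889 × 6 = 12.533.
Actual MA = 12.533 × 0.71 = 8.8987.
Effort = load / actual MA = 1 / 8.8987 = 0.11238 kN.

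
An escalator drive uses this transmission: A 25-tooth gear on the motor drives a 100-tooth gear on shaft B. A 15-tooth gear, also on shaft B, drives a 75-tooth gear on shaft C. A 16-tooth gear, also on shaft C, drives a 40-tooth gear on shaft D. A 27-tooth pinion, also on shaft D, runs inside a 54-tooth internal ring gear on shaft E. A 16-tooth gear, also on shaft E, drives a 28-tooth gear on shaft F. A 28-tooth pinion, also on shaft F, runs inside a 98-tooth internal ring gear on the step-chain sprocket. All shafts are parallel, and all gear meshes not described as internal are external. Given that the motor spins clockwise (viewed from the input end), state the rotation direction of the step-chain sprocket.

clockwise

the motor → shaft B: external mesh, 1 reversal → CCW.
shaft B → shaft C: external mesh, 1 reversal → CW.
shaft C → shaft D: external mesh, 1 reversal → CCW.
shaft D → shaft E: internal mesh, same direction → CCW.
shaft E → shaft F: external mesh, 1 reversal → CW.
shaft F → the step-chain sprocket: internal mesh, same direction → CW.
4 reversals in total — an even number — so the step-chain sprocket turns the same way as the motor.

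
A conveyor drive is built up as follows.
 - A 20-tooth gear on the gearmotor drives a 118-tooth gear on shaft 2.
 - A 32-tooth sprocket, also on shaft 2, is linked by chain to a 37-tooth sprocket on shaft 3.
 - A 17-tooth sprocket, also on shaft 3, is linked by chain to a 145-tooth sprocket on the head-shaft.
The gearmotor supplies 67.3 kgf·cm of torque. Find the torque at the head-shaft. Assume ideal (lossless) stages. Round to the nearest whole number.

3916 kgf·cm

gear mesh 118/20 = 5.9 → τ = 67.3·5.9 = 397.07 kgf·cm
chain 37/32 = 1.1562 → τ = 397.07·1.1562 = 459.11 kgf·cm
chain 145/17 = 8.5294 → τ = 459.11·8.5294 = 3916 kgf·cm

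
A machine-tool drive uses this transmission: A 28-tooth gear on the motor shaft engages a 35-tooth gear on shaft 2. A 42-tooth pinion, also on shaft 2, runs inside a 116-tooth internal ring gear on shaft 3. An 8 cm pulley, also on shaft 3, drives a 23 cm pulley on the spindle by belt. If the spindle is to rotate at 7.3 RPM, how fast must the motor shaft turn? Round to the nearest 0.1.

Overall ratio R = 1.25 × 2.7619 × 2.875 = 9.9256.
Required input speed = output speed × R = 7.3 × 9.9256 = 72.457 RPM.

72.5 RPM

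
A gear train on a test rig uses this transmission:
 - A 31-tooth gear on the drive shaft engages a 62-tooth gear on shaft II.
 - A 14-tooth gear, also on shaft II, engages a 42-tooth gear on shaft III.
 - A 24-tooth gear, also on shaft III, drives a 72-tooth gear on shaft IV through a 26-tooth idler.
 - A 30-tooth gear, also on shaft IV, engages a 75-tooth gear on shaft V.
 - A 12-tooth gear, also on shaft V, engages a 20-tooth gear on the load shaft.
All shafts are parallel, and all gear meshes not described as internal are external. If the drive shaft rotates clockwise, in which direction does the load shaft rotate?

clockwise

the drive shaft → shaft II: external mesh, 1 reversal → CCW.
shaft II → shaft III: external mesh, 1 reversal → CW.
shaft III → shaft IV: driver → idler → driven is 2 external meshes, 2 reversals → CW.
shaft IV → shaft V: external mesh, 1 reversal → CCW.
shaft V → the load shaft: external mesh, 1 reversal → CW.
6 reversals in total — an even number — so the load shaft turns the same way as the drive shaft.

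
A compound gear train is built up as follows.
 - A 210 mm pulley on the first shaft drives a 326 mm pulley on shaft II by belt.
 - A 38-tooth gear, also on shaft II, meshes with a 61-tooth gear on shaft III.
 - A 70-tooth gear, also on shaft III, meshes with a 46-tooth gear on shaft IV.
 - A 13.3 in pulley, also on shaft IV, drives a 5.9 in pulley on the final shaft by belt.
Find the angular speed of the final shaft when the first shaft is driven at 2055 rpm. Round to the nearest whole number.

the first shaft → shaft II (belt, 326/210): 2055 ÷ 1.5524 = 1323.8 rpm
shaft II → shaft III (gear mesh, 61/38): 1323.8 ÷ 1.6053 = 824.65 rpm
shaft III → shaft IV (gear mesh, 46/70): 824.65 ÷ 0.65714 = 1254.9 rpm
shaft IV → the final shaft (belt, 5.9/13.3): 1254.9 ÷ 0.44361 = 2828.8 rpm

2829 rpm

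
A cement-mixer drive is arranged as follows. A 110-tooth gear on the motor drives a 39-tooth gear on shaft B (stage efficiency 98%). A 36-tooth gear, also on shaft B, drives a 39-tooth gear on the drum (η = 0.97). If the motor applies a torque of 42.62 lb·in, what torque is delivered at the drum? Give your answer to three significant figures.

Gear mesh: ratio = 39/110 = 0.35455; torque at shaft B = 42.62 × 0.35455 × 0.98 = 14.809 lb·in.
Gear mesh: ratio = 39/36 = 1.0833; torque at the drum = 14.809 × 1.0833 × 0.97 = 15.561 lb·in.

15.6 lb·in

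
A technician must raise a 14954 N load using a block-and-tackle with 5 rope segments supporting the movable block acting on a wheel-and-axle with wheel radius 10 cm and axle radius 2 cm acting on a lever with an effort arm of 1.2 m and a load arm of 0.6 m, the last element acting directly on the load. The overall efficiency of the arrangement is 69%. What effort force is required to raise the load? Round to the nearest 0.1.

433.4 N

Block-and-tackle MA = number of supporting rope parts = 5.
Wheel-and-axle MA = R/r = 10/2 = 5.
Lever MA = effort arm / load arm = 1.2/0.6 = 2.
Combined ideal MA = 5 × 5 × 2 = 50.
Actual MA = 50 × 0.69 = 34.5.
Effort = load / actual MA = 14954 / 34.5 = 433.45 N.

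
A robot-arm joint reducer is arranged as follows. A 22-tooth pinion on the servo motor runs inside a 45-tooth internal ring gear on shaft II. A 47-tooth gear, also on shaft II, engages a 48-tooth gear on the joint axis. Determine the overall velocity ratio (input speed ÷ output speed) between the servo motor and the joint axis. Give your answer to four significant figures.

Each stage contributes driven/driver: internal gear 45/22 = 2.0455, gear mesh 48/47 = 1.0213.
Overall: 2.0455 × 1.0213 = 2.089.

2.089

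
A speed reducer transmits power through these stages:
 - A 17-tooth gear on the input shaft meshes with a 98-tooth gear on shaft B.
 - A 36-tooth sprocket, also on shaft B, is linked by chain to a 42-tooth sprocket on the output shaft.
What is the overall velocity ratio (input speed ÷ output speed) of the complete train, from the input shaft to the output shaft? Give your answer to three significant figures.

Each stage contributes driven/driver: gear mesh 98/17 = 5.7647, chain 42/36 = 1.1667.
Overall: 5.7647 × 1.1667 = 6.7255.

6.73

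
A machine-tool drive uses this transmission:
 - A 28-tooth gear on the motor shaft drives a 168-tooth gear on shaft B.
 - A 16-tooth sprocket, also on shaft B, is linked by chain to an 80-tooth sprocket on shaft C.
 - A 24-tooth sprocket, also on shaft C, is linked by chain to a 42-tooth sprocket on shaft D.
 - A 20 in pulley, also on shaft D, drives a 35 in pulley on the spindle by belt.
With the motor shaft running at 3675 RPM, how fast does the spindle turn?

the motor shaft → shaft B (gear mesh, 168/28): 3675 ÷ 6 = 612.5 RPM
shaft B → shaft C (chain, 80/16): 612.5 ÷ 5 = 122.5 RPM
shaft C → shaft D (chain, 42/24): 122.5 ÷ 1.75 = 70 RPM
shaft D → the spindle (belt, 35/20): 70 ÷ 1.75 = 40 RPM

40 RPM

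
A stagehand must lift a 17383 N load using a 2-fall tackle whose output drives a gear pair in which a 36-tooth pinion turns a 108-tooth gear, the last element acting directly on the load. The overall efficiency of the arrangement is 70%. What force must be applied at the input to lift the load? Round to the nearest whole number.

Block-and-tackle MA = number of supporting rope parts = 2.
Gear pair MA = 108/36 = 3.
Combined ideal MA = 2 × 3 = 6.
Actual MA = 6 × 0.70 = 4.2.
Effort = load / actual MA = 17383 / 4.2 = 4138.8 N.

4139 N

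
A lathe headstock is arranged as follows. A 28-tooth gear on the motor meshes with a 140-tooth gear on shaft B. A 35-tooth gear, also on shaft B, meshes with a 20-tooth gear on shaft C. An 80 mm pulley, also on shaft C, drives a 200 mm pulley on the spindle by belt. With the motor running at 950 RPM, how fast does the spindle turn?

Gear mesh: ratio = 140/28 = 5, so shaft B turns at 950 / 5 = 190 RPM.
Gear mesh: ratio = 20/35 = 0.57143, so shaft C turns at 190 / 0.57143 = 332.5 RPM.
Belt: ratio = 200/80 = 2.5, so the spindle turns at 332.5 / 2.5 = 133 RPM.

133 RPM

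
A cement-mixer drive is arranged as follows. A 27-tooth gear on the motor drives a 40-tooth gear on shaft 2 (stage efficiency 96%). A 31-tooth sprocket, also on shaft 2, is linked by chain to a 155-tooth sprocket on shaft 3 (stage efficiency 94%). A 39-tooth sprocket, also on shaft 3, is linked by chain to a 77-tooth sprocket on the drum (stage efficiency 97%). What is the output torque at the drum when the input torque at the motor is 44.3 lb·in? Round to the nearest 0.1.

gear mesh 40/27 = 1.4815 → τ = 44.3·1.4815·0.96 = 63.004 lb·in
chain 155/31 = 5 → τ = 63.004·5·0.94 = 296.12 lb·in
chain 77/39 = 1.9744 → τ = 296.12·1.9744·0.97 = 567.11 lb·in

567.1 lb·in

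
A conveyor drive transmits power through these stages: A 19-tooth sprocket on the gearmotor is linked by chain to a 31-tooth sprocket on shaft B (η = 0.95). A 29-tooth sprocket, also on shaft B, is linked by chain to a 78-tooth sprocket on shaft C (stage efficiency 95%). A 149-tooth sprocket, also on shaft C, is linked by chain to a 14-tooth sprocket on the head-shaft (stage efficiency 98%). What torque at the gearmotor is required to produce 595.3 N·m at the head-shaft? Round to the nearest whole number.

Overall ratio R = 1.6316 × 2.6897 × 0.09396 = 0.41233; overall efficiency η = 0.95 × 0.95 × 0.98 = 0.8844.
Input torque = output torque / (R × η) = 595.3 / (0.41233 × 0.8844) = 1632.4 N·m.

1632 N·m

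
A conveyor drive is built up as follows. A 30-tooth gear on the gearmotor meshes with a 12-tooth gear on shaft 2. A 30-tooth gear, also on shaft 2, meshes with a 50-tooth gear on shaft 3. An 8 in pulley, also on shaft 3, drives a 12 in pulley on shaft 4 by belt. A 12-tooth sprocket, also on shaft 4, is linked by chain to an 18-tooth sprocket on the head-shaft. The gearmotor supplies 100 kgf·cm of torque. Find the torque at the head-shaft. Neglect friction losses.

Gear mesh: ratio = 12/30 = 0.4; torque at shaft 2 = 100 × 0.4 = 40 kgf·cm.
Gear mesh: ratio = 50/30 = 1.6667; torque at shaft 3 = 40 × 1.6667 = 66.667 kgf·cm.
Belt: ratio = 12/8 = 1.5; torque at shaft 4 = 66.667 × 1.5 = 100 kgf·cm.
Chain: ratio = 18/12 = 1.5; torque at the head-shaft = 100 × 1.5 = 150 kgf·cm.

150 kgf·cm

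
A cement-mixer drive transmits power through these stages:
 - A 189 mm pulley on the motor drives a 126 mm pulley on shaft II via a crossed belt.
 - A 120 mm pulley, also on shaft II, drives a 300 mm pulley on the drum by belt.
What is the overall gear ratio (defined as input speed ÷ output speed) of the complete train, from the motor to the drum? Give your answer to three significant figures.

Each stage contributes driven/driver: belt 126/189 = 0.66667, belt 300/120 = 2.5.
Overall: 0.66667 × 2.5 = 1.6667.

1.67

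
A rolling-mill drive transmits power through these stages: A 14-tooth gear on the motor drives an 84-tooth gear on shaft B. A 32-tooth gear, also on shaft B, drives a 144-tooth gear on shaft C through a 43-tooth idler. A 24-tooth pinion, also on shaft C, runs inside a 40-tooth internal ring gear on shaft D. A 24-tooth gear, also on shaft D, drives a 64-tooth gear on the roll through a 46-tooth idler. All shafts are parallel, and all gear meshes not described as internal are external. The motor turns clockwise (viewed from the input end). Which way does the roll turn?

the motor → shaft B: external mesh, 1 reversal → CCW.
shaft B → shaft C: driver → idler → driven is 2 external meshes, 2 reversals → CCW.
shaft C → shaft D: internal mesh, same direction → CCW.
shaft D → the roll: driver → idler → driven is 2 external meshes, 2 reversals → CCW.
5 reversals in total — an odd number — so the roll turns opposite to the motor.

counterclockwise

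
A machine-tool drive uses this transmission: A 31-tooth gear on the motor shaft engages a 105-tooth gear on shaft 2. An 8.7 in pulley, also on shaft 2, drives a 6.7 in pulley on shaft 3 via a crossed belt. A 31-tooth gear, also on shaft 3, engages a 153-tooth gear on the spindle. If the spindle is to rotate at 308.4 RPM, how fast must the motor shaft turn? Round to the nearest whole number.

3970 RPM

Overall ratio R = 3.3871 × 0.77011 × 4.9355 = 12.874.
Required input speed = output speed × R = 308.4 × 12.874 = 3970.3 RPM.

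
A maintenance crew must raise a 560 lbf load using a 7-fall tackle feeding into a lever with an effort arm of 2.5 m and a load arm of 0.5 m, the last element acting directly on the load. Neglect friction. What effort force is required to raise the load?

16 lbf

Block-and-tackle MA = number of supporting rope parts = 7.
Lever MA = effort arm / load arm = 2.5/0.5 = 5.
Combined ideal MA = 7 × 5 = 35.
Effort = load / MA = 560 / 35 = 16 lbf.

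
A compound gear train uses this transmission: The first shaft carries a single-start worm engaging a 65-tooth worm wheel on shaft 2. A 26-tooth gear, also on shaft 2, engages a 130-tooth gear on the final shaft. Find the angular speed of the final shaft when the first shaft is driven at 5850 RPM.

18 RPM

the first shaft → shaft 2 (worm, 65/1): 5850 ÷ 65 = 90 RPM
shaft 2 → the final shaft (gear mesh, 130/26): 90 ÷ 5 = 18 RPM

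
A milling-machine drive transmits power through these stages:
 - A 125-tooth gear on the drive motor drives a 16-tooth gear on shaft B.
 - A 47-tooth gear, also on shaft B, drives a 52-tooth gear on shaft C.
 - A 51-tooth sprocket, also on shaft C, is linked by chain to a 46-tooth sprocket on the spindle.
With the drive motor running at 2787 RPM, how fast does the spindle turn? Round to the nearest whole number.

Gear mesh: ratio = 16/125 = 0.128, so shaft B turns at 2787 / 0.128 = 21773 RPM.
Gear mesh: ratio = 52/47 = 1.1064, so shaft C turns at 21773 / 1.1064 = 19680 RPM.
Chain: ratio = 46/51 = 0.90196, so the spindle turns at 19680 / 0.90196 = 21819 RPM.

21819 RPM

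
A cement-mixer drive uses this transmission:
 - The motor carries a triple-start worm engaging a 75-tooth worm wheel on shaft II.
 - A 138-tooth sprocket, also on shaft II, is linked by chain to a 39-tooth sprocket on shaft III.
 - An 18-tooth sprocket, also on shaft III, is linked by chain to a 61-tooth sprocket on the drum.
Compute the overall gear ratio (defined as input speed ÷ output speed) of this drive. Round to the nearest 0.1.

Each stage contributes driven/driver: worm 75/3 = 25, chain 39/138 = 0.28261, chain 61/18 = 3.3889.
Overall: 25 × 0.28261 × 3.3889 = 23.943.

23.9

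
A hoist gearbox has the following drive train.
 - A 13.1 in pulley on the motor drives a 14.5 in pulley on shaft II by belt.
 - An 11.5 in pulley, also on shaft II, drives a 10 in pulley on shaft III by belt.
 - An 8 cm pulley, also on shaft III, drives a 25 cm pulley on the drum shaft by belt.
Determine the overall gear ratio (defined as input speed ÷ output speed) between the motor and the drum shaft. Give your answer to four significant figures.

3.008

Each stage contributes driven/driver: belt 14.5/13.1 = 1.1069, belt 10/11.5 = 0.86957, belt 25/8 = 3.125.
Overall: 1.1069 × 0.86957 × 3.125 = 3.0078.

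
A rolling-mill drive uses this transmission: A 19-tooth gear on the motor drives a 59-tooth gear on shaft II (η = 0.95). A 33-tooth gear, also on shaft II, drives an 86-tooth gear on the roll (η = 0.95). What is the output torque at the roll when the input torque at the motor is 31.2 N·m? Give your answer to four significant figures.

227.9 N·m

gear mesh 59/19 = 3.1053 → τ = 31.2·3.1053·0.95 = 92.04 N·m
gear mesh 86/33 = 2.6061 → τ = 92.04·2.6061·0.95 = 227.87 N·m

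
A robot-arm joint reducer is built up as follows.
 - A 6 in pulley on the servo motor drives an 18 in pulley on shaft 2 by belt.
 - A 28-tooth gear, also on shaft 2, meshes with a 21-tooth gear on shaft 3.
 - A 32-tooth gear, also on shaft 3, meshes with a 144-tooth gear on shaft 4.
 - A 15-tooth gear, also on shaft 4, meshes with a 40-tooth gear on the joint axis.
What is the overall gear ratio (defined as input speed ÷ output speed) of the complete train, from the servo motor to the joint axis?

Each stage contributes driven/driver: belt 18/6 = 3, gear mesh 21/28 = 0.75, gear mesh 144/32 = 4.5, gear mesh 40/15 = 2.6667.
Overall: 3 × 0.75 × 4.5 × 2.6667 = 27.

27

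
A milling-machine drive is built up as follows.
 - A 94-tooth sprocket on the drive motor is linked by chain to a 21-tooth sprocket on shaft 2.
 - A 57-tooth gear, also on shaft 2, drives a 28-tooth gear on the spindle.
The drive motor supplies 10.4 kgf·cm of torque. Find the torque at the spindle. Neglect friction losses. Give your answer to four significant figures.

1.141 kgf·cm

chain 21/94 = 0.2234 → τ = 10.4·0.2234 = 2.3234 kgf·cm
gear mesh 28/57 = 0.49123 → τ = 2.3234·0.49123 = 1.1413 kgf·cm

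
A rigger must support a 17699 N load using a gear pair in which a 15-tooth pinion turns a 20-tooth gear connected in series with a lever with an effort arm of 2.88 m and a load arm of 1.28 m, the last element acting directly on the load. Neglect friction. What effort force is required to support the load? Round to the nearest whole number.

Gear pair MA = 20/15 = 1.3333.
Lever MA = effort arm / load arm = 2.88/1.28 = 2.25.
Combined ideal MA = 1.3333 × 2.25 = 3.
Effort = load / MA = 17699 / 3 = 5899.7 N.

5900 N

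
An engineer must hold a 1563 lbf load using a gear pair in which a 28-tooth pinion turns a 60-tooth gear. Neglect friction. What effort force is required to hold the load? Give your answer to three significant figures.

729 lbf

Gear pair MA = 60/28 = 2.1429.
Effort = load / MA = 1563 / 2.1429 = 729.4 lbf.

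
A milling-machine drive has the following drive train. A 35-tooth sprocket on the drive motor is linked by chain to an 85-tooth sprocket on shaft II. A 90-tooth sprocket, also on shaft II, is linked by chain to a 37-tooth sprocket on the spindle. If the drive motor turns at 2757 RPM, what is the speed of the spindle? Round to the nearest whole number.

2761 RPM

the drive motor → shaft II (chain, 85/35): 2757 ÷ 2.4286 = 1135.2 RPM
shaft II → the spindle (chain, 37/90): 1135.2 ÷ 0.41111 = 2761.4 RPM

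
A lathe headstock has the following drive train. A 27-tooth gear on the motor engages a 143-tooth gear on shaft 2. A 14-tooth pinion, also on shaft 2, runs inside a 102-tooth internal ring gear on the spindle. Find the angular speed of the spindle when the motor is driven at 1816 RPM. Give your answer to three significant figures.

47.1 RPM

Gear mesh: ratio = 143/27 = 5.2963, so shaft 2 turns at 1816 / 5.2963 = 342.88 RPM.
Internal gear: ratio = 102/14 = 7.2857, so the spindle turns at 342.88 / 7.2857 = 47.062 RPM.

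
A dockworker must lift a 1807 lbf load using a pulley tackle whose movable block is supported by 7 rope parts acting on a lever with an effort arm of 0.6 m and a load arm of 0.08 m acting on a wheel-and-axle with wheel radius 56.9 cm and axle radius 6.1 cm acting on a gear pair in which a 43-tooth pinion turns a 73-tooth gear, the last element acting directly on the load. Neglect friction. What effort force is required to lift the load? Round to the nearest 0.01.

2.17 lbf

Block-and-tackle MA = number of supporting rope parts = 7.
Lever MA = effort arm / load arm = 0.6/0.08 = 7.5.
Wheel-and-axle MA = R/r = 56.9/6.1 = 9.3279.
Gear pair MA = 73/43 = 1.6977.
Combined ideal MA = 7 × 7.5 × 9.3279 × 1.6977 = 831.37.
Effort = load / MA = 1807 / 831.37 = 2.1735 lbf.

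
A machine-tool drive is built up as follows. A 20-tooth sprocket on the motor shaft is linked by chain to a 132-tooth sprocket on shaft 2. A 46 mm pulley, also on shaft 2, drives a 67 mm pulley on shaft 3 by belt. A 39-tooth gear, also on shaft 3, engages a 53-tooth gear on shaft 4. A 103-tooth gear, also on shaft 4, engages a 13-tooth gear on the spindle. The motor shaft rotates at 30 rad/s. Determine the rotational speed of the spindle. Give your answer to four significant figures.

Chain: ratio = 132/20 = 6.6, so shaft 2 turns at 30 / 6.6 = 4.5455 rad/s.
Belt: ratio = 67/46 = 1.4565, so shaft 3 turns at 4.5455 / 1.4565 = 3.1208 rad/s.
Gear mesh: ratio = 53/39 = 1.359, so shaft 4 turns at 3.1208 / 1.359 = 2.2964 rad/s.
Gear mesh: ratio = 13/103 = 0.12621, so the spindle turns at 2.2964 / 0.12621 = 18.195 rad/s.

18.19 rad/s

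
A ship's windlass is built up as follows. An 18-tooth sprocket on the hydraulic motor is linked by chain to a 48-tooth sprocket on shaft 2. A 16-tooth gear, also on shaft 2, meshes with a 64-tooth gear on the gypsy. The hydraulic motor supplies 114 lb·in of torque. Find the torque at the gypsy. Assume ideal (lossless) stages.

1216 lb·in

chain 48/18 = 2.6667 → τ = 114·2.6667 = 304 lb·in
gear mesh 64/16 = 4 → τ = 304·4 = 1216 lb·in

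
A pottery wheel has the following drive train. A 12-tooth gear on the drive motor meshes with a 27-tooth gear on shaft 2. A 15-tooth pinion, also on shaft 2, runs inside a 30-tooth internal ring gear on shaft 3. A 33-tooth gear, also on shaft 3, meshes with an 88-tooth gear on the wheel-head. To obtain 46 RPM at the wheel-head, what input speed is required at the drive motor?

Overall ratio R = 2.25 × 2 × 2.6667 = 12.
Required input speed = output speed × R = 46 × 12 = 552 RPM.

552 RPM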